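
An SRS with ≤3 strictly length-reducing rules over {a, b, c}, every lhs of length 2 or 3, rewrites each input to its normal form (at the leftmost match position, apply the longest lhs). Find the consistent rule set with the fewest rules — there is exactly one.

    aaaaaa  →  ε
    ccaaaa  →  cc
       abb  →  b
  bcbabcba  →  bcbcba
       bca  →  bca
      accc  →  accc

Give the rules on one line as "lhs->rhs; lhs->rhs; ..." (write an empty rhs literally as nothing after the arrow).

  | aaaaaa => aaaa => aa => ε
  | ccaaaa => ccaa => cc
  | abb => b
  | bcbabcba => bcbcba

aa->; ab->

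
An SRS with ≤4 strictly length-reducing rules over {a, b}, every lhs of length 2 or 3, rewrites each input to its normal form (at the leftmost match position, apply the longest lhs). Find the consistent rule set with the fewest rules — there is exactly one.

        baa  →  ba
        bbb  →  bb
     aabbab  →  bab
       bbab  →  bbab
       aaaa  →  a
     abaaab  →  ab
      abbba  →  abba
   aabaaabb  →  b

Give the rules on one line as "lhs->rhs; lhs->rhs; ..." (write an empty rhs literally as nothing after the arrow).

  | baa => ba
  | bbb => bb
  | aabbab => bab
  | bbab

aa->a; aab->; bbb->bb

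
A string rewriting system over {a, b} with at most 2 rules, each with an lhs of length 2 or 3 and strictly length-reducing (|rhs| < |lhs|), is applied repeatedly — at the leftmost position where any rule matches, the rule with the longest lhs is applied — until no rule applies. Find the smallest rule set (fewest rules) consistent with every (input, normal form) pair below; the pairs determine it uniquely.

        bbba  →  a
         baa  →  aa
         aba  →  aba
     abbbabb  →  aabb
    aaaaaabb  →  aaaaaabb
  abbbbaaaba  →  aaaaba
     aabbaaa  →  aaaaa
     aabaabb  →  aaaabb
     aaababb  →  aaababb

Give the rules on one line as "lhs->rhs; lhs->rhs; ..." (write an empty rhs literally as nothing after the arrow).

  | bbba => a
  | baa => aa
  | aba
  | abbbabb => aabb

baa->aa; bbb->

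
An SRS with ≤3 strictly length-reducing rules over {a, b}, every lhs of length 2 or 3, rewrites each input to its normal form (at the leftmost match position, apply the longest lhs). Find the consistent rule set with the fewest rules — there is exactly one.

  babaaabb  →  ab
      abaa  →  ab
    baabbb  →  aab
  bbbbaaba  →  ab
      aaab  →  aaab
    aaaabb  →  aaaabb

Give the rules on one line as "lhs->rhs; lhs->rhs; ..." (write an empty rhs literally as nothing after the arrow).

aba->ab; ba->a; bbb->ba

  | babaaabb => abaaabb => abaabb => ababb => abbb => aba => ab
  | abaa => aba => ab
  | baabbb => aabbb => aaba => aab
  | bbbbaaba => babaaba => abaaba => ababa => abba => aba => ab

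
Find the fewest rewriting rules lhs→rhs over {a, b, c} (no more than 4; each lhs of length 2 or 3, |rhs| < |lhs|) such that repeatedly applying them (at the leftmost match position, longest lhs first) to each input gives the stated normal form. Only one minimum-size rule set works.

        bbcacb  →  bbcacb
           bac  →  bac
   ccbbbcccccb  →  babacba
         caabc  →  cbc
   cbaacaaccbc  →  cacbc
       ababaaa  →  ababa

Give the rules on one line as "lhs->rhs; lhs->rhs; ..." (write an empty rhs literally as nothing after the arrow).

  | bbcacb
  | bac
  | ccbbbcccccb => babbcccccb => babacccb => babacba
  | caabc => cbc

aa->; bcc->a; ccb->ba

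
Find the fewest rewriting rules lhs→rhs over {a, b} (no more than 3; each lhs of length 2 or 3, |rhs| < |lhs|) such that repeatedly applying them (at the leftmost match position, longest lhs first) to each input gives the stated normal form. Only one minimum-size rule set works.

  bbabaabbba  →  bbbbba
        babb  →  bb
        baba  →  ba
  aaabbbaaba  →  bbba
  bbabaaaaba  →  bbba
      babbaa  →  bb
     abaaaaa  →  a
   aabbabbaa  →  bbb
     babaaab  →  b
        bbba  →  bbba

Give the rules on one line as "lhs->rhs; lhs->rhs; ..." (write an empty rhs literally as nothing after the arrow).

  | bbabaabbba => bbaabbba => bbbbba
  | babb => bb
  | baba => ba
  | aaabbbaaba => abbbaaba => bbaaba => bbba

aa->; ab->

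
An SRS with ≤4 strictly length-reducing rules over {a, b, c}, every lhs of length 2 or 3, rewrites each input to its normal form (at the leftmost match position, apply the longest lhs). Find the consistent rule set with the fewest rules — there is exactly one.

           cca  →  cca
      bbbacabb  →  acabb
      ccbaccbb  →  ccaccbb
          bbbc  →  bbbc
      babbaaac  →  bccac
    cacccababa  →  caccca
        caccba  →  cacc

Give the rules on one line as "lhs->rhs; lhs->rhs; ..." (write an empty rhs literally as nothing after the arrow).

ba->; baa->cc; bac->ac

  | cca
  | bbbacabb => bbacabb => bacabb => acabb
  | ccbaccbb => ccaccbb
  | bbbc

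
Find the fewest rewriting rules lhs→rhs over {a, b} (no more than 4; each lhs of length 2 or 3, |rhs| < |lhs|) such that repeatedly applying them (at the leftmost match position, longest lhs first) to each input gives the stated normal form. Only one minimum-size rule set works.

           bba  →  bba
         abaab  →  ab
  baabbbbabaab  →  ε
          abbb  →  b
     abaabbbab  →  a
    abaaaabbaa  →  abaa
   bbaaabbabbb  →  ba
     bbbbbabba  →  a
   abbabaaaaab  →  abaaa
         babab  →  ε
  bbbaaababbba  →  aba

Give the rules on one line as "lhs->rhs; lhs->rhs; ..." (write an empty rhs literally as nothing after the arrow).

aab->; abb->; bab->a; bbb->ba

  | bba
  | abaab => ab
  | baabbbbabaab => bbbbabaab => bababaab => aabaab => aab => ε
  | abbb => b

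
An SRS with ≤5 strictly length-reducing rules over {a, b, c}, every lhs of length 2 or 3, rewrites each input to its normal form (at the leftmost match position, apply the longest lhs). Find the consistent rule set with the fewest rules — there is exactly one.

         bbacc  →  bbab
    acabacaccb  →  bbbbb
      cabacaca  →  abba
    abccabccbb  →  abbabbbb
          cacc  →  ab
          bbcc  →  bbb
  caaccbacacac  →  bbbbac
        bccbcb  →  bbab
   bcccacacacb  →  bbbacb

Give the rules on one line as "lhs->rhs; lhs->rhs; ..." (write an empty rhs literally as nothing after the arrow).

  | bbacc => bbab
  | acabacaccb => aabacaccb => bbacaccb => bbaaccb => bbbccb => bbbbb
  | cabacaca => abacaca => abaaca => abbca => abba
  | abccabccbb => abbabccbb => abbabbbb

aa->b; bcb->ab; ca->a; cc->b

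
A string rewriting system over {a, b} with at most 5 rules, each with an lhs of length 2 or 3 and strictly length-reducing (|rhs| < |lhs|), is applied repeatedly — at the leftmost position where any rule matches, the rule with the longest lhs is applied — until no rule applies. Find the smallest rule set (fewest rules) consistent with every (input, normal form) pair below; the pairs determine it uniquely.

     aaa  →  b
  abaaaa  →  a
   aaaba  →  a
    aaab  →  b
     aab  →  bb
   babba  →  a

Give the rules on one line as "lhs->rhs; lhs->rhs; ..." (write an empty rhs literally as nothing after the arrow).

aa->b; ba->b; baa->a; bab->ba

  | aaa => ba => b
  | abaaaa => aaaa => baa => a
  | aaaba => baba => baa => a
  | aaab => bab => ba => b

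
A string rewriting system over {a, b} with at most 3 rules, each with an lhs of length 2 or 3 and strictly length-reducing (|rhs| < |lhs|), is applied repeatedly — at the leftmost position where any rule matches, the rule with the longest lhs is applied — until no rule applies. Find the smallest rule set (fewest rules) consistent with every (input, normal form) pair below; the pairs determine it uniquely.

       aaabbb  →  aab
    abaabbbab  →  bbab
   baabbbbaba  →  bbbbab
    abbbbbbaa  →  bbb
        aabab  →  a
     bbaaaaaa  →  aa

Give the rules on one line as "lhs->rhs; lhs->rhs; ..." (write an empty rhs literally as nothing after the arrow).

aba->ab; abb->; baa->

  | aaabbb => aab
  | abaabbbab => ababbbab => abbbbab => bbab
  | baabbbbaba => bbbbaba => bbbbab
  | abbbbbbaa => bbbbaa => bbb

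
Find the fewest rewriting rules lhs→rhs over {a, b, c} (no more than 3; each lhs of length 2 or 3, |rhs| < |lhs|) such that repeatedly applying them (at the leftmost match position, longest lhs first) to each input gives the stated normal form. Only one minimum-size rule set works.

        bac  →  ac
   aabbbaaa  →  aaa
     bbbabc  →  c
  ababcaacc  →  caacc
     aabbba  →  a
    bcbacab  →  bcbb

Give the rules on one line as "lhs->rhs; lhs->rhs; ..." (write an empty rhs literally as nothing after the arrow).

  | bac => ac
  | aabbbaaa => abbaaa => baaa => aaa
  | bbbabc => bbabc => babc => abc => c
  | ababcaacc => abcaacc => caacc

ab->; aca->b; ba->a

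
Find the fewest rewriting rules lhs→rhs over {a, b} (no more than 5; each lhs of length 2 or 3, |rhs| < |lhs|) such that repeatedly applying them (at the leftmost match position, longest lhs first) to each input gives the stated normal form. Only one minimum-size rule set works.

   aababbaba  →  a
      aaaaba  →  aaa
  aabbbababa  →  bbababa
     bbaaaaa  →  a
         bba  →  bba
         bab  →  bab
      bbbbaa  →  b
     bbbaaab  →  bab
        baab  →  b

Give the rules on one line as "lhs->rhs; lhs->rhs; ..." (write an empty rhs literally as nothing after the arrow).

aab->; abb->a; baa->; bbb->bb

  | aababbaba => abbaba => aaba => a
  | aaaaba => aaa
  | aabbbababa => bbababa
  | bbaaaaa => baaa => a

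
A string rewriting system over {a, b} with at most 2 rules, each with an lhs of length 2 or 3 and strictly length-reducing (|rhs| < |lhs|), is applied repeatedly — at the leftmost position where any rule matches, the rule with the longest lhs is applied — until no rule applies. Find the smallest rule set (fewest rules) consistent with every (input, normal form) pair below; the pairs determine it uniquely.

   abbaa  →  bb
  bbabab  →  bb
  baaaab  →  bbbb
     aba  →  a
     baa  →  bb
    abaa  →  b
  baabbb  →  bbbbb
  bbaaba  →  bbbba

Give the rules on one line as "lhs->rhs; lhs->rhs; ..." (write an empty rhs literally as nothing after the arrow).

  | abbaa => baa => bb
  | bbabab => bbab => bb
  | baaaab => bbaab => bbbb
  | aba => a

aa->b; ab->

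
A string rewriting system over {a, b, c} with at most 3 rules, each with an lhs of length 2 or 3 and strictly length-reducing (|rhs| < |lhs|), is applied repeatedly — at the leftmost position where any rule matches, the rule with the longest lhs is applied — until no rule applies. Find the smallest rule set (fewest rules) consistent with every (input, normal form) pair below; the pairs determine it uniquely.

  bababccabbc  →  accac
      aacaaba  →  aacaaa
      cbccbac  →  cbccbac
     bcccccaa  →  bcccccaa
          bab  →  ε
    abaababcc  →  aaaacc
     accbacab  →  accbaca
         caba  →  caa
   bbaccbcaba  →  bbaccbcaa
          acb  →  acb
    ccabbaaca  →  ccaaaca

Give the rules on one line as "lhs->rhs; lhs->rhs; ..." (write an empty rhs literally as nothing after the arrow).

  | bababccabbc => abccabbc => accabbc => accabc => accac
  | aacaaba => aacaaa
  | cbccbac
  | bcccccaa

ab->a; bab->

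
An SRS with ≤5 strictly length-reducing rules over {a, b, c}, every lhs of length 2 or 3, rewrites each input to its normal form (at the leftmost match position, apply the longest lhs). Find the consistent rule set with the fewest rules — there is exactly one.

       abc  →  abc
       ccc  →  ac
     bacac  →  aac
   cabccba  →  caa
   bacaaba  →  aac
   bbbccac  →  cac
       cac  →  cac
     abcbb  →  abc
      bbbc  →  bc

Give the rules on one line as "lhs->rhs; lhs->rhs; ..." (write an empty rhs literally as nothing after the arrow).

aaa->aa; ba->c; bb->; cc->a

  | abc
  | ccc => ac
  | bacac => ccac => aac
  | cabccba => cababa => cacba => cacc => caa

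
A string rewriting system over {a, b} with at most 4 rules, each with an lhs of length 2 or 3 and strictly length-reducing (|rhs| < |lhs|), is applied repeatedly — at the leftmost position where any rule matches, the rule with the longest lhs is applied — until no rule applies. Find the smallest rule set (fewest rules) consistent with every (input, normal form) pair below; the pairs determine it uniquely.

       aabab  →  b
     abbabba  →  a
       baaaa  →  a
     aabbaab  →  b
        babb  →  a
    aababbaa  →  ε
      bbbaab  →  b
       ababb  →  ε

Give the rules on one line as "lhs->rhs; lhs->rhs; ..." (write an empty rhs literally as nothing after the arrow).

  | aabab => bab => b
  | abbabba => aabba => bba => a
  | baaaa => aaa => a
  | aabbaab => bbaab => aab => b

aa->; ba->; bb->a; bba->a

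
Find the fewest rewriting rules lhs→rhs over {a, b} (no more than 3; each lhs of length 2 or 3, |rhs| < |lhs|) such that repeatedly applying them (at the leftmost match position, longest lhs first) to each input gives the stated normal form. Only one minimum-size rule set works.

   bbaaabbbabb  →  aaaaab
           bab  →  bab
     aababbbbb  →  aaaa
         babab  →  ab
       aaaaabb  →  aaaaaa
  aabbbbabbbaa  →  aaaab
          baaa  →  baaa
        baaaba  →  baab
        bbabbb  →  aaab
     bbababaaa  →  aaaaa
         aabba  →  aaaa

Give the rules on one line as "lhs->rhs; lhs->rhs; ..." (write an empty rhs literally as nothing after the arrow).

aba->b; bb->a

  | bbaaabbbabb => aaaabbbabb => aaaaababb => aaaabbb => aaaaab
  | bab
  | aababbbbb => abbbbbb => aabbbb => aaabb => aaaa
  | babab => bbb => ab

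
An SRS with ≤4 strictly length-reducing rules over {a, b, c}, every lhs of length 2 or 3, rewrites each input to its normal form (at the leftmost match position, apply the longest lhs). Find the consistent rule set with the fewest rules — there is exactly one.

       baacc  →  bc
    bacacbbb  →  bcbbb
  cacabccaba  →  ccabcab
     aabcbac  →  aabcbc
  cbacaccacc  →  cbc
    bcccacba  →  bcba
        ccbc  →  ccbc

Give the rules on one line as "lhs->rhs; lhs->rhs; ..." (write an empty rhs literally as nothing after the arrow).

  | baacc => bacc => bcc => bc
  | bacacbbb => bcacbbb => bccbbb => bcbbb
  | cacabccaba => ccabccaba => ccabcaba => ccabcab
  | aabcbac => aabcbc

aba->ab; ac->c; bcc->bc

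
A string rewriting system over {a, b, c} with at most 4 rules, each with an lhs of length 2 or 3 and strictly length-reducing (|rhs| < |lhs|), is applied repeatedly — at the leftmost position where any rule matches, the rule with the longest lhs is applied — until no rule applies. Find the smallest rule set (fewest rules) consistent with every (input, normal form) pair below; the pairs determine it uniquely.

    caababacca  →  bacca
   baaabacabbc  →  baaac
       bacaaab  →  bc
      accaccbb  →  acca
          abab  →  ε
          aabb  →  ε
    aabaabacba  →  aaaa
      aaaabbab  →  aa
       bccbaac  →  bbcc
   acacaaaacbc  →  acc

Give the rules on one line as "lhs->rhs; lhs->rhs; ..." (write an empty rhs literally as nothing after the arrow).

  | caababacca => bcbabacca => babacca => bacca
  | baaabacabbc => baaacabbc => baaacbc => baaac
  | bacaaab => babcab => bcab => bc
  | accaccbb => accacb => acca

ab->; caa->bc; cb->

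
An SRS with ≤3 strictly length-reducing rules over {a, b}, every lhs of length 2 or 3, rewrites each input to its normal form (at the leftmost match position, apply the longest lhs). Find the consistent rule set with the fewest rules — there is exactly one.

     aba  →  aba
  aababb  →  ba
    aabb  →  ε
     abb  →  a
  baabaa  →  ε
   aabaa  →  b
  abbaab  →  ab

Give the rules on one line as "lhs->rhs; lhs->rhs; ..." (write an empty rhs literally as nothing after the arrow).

  | aba
  | aababb => babb => ba
  | aabb => bb => ε
  | abb => a

aa->; bb->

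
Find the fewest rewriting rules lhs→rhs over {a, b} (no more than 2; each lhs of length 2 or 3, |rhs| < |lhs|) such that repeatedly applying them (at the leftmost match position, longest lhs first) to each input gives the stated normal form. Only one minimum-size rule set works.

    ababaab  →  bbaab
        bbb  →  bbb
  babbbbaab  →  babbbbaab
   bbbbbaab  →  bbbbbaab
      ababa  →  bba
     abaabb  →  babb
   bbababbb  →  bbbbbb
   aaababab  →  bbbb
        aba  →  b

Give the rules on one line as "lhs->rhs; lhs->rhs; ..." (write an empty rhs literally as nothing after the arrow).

aaa->b; aba->b

  | ababaab => bbaab
  | bbb
  | babbbbaab
  | bbbbbaab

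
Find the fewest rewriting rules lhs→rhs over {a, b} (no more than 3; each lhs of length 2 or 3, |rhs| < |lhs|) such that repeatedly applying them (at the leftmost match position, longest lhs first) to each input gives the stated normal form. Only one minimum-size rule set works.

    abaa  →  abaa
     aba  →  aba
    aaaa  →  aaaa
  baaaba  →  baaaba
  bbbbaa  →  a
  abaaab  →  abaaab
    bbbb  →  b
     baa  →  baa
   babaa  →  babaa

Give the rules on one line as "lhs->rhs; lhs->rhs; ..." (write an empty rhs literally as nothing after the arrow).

bb->b; bba->

  | abaa
  | aba
  | aaaa
  | baaaba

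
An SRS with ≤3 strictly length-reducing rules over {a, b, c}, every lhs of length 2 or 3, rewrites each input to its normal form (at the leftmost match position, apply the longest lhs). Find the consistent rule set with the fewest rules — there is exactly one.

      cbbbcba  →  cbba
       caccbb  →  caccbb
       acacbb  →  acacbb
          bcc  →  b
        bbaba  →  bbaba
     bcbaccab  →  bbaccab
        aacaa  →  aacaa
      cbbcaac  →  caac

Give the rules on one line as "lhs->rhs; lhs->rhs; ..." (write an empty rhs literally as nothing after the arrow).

  | cbbbcba => cbba
  | caccbb
  | acacbb
  | bcc => bc => b

bbc->; bc->b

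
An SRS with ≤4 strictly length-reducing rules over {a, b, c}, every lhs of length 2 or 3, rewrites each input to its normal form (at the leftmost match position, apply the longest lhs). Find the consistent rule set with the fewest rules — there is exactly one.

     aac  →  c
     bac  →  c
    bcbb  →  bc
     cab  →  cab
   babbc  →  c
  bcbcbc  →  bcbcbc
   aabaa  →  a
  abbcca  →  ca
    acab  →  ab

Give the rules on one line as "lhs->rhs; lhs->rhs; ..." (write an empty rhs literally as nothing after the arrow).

  | aac => c
  | bac => c
  | bcbb => bc
  | cab

aa->; ac->; ba->; bb->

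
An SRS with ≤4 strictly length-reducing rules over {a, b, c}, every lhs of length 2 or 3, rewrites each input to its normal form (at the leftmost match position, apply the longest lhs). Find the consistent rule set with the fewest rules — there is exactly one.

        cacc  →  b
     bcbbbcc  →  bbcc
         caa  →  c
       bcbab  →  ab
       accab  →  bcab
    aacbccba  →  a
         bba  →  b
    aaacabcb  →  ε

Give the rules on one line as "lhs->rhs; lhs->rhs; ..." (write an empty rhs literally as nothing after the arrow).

aa->; ac->b; ba->; cb->a

  | cacc => cbc => ac => b
  | bcbbbcc => babbcc => bbcc
  | caa => c
  | bcbab => baab => ab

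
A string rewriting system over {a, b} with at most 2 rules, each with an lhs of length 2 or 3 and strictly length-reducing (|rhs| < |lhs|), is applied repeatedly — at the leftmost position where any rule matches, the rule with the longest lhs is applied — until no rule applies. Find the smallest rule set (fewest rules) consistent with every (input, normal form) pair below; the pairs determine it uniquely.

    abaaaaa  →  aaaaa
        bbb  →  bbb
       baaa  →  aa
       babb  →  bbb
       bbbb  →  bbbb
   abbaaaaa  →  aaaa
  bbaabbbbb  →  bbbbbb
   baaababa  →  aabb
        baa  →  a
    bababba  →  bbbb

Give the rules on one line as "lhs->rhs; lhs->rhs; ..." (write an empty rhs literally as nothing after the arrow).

ba->b; baa->a

  | abaaaaa => aaaaa
  | bbb
  | baaa => aa
  | babb => bbb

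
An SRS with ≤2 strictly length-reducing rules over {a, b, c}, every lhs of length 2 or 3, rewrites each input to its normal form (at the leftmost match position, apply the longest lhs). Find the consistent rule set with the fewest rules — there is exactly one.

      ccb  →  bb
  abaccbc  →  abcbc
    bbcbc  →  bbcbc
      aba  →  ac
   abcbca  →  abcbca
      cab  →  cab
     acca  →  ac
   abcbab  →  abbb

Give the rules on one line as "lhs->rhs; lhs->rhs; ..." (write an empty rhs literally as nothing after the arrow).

ba->c; cc->b

  | ccb => bb
  | abaccbc => acccbc => abcbc
  | bbcbc
  | aba => ac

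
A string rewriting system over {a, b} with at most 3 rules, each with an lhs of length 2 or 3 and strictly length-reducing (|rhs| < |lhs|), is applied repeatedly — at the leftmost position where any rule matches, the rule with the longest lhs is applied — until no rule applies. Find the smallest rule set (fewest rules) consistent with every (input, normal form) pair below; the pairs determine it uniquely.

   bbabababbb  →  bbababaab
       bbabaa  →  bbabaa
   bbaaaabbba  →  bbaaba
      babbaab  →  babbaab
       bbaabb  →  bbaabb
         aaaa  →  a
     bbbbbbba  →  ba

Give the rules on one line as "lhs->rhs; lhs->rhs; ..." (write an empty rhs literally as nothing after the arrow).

aaa->; bbb->ab

  | bbabababbb => bbababaab
  | bbabaa
  | bbaaaabbba => bbabbba => bbaaba
  | babbaab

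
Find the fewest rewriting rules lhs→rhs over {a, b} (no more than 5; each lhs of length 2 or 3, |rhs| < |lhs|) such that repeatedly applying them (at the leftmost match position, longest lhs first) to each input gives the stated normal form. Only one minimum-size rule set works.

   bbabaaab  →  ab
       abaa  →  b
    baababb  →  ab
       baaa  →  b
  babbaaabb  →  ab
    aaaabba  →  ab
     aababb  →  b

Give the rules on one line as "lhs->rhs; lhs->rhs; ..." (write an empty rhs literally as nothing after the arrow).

  | bbabaaab => bbaaab => baab => ab
  | abaa => aa => b
  | baababb => ababb => abb => ab
  | baaa => aa => b

aa->b; ba->; bb->b; bba->b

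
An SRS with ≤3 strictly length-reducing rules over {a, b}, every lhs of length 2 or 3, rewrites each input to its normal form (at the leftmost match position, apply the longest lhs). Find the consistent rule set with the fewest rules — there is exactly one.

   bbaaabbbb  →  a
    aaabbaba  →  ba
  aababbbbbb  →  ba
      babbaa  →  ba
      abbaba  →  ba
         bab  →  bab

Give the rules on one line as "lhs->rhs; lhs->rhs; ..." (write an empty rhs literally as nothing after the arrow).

aa->; bb->

  | bbaaabbbb => aaabbbb => abbbb => abb => a
  | aaabbaba => abbaba => aaba => ba
  | aababbbbbb => babbbbbb => babbbb => babb => ba
  | babbaa => baaa => ba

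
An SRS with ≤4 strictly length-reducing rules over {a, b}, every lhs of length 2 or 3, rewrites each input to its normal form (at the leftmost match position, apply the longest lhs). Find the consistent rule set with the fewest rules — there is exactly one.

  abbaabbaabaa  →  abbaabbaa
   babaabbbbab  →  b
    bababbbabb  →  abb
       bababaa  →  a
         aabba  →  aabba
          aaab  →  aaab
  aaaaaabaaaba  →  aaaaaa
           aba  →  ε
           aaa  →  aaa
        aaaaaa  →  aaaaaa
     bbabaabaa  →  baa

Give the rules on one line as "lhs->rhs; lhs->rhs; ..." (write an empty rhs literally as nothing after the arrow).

  | abbaabbaabaa => abbaabbaa
  | babaabbbbab => aabbbbab => aababab => abab => b
  | bababbbabb => abbbabb => abaabb => abb
  | bababaa => abaa => a

aba->; bab->; bbb->ba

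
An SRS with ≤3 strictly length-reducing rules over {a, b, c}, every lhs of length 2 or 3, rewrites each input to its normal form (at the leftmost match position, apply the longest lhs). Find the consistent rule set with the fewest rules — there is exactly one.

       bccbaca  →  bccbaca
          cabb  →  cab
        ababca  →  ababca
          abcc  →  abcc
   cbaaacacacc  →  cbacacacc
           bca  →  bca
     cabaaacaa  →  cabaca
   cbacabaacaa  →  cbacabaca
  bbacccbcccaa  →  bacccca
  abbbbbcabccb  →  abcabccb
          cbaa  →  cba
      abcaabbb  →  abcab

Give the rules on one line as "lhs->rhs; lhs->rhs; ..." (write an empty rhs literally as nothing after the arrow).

  | bccbaca
  | cabb => cab
  | ababca
  | abcc

aa->a; bb->b; cbc->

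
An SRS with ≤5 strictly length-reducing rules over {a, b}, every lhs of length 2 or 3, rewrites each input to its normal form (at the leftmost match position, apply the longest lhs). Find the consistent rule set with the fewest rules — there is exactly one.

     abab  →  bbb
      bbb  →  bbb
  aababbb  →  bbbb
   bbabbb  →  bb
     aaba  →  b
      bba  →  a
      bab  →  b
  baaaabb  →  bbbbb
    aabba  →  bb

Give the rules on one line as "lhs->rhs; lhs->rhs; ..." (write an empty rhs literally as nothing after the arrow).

  | abab => bbb
  | bbb
  | aababbb => abbbbb => bbbb
  | bbabbb => abbb => bb

aaa->ab; ab->; aba->bb; bba->a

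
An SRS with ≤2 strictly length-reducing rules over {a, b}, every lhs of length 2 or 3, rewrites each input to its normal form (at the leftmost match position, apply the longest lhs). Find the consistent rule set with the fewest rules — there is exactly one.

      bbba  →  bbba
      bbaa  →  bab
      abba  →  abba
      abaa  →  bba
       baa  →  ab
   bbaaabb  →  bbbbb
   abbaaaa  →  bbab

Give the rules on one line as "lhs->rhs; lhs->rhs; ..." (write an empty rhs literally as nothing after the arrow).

aba->bb; baa->ab

  | bbba
  | bbaa => bab
  | abba
  | abaa => bba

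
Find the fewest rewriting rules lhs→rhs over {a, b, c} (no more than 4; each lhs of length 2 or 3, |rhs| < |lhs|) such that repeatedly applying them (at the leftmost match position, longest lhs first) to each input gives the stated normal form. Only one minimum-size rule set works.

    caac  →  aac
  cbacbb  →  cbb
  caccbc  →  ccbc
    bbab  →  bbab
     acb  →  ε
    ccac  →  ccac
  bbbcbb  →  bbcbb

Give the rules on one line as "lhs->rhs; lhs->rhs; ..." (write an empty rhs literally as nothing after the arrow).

  | caac => aac
  | cbacbb => cbb
  | caccbc => ccbc
  | bbab

acb->; acc->c; bbb->bb; caa->aa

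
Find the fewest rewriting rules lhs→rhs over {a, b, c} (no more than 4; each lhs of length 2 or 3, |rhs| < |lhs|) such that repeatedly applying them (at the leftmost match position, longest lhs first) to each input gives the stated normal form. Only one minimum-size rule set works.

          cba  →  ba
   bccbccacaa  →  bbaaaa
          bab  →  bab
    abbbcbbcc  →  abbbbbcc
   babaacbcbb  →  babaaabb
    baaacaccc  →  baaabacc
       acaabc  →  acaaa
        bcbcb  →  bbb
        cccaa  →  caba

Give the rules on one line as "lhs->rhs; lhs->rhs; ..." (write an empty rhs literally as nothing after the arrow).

abc->aa; cac->ba; cb->b; cca->ab

  | cba => ba
  | bccbccacaa => bcbccacaa => bbccacaa => bbabcaa => bbaaaa
  | bab
  | abbbcbbcc => abbbbbcc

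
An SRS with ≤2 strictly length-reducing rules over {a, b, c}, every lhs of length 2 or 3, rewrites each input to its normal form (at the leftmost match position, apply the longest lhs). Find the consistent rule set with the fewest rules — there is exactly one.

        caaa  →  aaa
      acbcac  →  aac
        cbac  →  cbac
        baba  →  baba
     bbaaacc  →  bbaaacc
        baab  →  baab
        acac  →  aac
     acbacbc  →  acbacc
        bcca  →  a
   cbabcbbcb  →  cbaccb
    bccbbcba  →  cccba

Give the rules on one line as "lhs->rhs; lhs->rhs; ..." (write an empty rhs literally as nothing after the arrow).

  | caaa => aaa
  | acbcac => accac => acac => aac
  | cbac
  | baba

bc->c; ca->a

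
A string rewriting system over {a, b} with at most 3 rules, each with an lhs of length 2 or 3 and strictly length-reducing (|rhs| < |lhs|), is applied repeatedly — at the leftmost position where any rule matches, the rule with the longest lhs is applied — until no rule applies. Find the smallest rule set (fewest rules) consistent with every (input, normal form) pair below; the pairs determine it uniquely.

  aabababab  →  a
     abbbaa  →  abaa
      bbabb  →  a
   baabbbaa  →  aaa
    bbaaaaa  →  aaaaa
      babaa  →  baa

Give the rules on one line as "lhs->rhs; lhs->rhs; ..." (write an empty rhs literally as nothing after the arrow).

  | aabababab => baababab => bbaabab => aabab => baab => bba => a
  | abbbaa => abaa
  | bbabb => abb => a
  | baabbbaa => bbabbaa => abbaa => aaa

aab->ba; bab->b; bb->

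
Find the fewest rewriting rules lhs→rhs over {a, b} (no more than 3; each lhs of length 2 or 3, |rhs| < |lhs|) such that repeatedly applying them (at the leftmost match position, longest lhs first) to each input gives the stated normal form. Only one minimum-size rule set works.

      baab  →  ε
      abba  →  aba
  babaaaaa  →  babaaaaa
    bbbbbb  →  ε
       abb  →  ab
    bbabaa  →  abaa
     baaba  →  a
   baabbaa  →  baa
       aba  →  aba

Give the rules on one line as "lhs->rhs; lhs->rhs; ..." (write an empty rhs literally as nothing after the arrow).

aab->b; abb->ab; bb->

  | baab => bb => ε
  | abba => aba
  | babaaaaa
  | bbbbbb => bbbb => bb => ε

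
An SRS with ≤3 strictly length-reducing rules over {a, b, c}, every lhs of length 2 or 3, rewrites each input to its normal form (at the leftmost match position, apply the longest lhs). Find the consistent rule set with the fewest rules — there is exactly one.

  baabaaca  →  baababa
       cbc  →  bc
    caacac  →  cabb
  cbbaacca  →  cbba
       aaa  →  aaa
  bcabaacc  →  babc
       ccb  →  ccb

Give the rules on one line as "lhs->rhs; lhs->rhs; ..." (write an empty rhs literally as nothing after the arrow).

  | baabaaca => baababa
  | cbc => bc
  | caacac => cabac => cabb
  | cbbaacca => cbbabca => cbba

ac->b; bca->; cbc->bc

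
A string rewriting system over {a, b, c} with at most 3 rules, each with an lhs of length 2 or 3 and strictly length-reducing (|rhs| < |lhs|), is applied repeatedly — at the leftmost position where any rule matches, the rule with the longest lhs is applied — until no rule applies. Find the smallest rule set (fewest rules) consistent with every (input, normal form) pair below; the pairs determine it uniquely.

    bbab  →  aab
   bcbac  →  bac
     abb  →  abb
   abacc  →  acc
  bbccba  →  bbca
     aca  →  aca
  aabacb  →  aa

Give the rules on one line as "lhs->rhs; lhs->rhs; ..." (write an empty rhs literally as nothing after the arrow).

aba->a; bba->aa; cb->

  | bbab => aab
  | bcbac => bac
  | abb
  | abacc => acc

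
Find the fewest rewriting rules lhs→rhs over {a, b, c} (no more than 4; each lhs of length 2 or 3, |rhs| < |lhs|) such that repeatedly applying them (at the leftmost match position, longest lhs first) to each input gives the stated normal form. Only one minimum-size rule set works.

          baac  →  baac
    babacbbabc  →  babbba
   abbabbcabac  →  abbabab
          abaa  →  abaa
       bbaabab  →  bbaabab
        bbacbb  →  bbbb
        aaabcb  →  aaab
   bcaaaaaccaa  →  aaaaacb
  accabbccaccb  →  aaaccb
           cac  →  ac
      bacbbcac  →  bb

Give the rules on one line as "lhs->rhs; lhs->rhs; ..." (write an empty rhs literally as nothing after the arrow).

  | baac
  | babacbbabc => babbbabc => babbba
  | abbabbcabac => abbababac => abbabab
  | abaa

bac->b; bc->; ca->a; caa->b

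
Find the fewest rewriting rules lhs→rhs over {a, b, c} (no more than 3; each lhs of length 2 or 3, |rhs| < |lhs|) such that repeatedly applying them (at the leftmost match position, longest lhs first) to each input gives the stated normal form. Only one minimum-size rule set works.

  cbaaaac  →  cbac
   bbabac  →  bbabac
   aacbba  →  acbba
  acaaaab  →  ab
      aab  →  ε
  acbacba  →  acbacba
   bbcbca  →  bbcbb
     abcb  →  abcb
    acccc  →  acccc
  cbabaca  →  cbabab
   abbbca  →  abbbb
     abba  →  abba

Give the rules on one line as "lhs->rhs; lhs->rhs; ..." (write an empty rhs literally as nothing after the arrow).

aa->a; aab->; ca->b

  | cbaaaac => cbaaac => cbaac => cbac
  | bbabac
  | aacbba => acbba
  | acaaaab => abaaab => abaab => ab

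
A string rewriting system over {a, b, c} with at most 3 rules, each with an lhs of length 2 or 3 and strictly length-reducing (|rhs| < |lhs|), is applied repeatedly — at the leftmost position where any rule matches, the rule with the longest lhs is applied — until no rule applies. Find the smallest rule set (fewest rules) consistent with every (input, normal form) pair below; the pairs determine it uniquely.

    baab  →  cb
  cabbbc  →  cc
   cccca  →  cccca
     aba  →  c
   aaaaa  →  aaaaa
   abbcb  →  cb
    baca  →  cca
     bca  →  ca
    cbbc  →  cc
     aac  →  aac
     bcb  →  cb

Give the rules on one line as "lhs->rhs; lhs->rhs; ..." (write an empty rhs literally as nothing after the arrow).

  | baab => cab => cb
  | cabbbc => cbbbc => cbbc => cbc => cc
  | cccca
  | aba => ba => c

ab->b; ba->c; bc->c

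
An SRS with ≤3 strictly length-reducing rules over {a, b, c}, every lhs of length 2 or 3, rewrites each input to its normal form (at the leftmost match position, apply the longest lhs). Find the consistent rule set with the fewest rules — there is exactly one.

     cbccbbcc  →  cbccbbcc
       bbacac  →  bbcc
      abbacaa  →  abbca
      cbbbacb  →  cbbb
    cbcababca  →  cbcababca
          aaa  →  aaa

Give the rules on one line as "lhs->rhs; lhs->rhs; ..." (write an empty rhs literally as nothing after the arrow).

  | cbccbbcc
  | bbacac => bbcc
  | abbacaa => abbca
  | cbbbacb => cbbb

aca->c; acb->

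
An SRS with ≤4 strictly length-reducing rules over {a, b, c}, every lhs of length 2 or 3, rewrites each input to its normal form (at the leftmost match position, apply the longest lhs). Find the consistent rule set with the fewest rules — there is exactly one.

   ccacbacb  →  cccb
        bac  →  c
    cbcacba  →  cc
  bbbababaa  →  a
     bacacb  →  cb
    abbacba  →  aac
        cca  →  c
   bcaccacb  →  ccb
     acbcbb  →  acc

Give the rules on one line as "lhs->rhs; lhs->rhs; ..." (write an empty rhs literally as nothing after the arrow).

  | ccacbacb => ccbacb => cccb
  | bac => c
  | cbcacba => ccacba => ccba => cc
  | bbbababaa => bababaa => babaa => baa => a

ba->; bb->; bc->c; ca->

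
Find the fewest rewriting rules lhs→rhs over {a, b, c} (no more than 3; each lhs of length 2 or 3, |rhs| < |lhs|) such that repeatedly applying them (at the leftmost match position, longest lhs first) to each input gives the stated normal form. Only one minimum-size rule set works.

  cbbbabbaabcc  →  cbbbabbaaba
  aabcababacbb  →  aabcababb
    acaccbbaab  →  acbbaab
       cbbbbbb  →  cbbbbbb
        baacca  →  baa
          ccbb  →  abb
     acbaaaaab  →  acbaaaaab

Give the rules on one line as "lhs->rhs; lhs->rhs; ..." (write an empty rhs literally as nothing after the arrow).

  | cbbbabbaabcc => cbbbabbaaba
  | aabcababacbb => aabcababb
  | acaccbbaab => acbbaab
  | cbbbbbb

acc->; bac->; cc->a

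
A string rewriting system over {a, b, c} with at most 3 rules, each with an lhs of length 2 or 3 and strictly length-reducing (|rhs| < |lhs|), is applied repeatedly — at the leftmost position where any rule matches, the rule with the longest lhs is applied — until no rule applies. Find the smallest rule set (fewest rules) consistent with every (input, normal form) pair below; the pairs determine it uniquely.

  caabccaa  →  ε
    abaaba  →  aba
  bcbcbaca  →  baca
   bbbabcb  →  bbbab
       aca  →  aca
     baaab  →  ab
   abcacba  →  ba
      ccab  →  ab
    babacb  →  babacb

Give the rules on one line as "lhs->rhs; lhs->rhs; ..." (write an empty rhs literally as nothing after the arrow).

  | caabccaa => ccbccaa => bccaa => caa => cc => ε
  | abaaba => abcba => aba
  | bcbcbaca => bcbaca => baca
  | bbbabcb => bbbab

aa->c; bc->; cc->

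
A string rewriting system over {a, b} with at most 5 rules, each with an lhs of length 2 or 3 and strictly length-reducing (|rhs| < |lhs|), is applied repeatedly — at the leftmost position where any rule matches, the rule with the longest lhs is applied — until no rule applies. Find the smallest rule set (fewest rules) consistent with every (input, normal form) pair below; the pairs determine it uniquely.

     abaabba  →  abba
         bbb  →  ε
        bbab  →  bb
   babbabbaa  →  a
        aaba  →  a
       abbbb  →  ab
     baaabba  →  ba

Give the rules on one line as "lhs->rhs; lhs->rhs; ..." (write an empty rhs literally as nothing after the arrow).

  | abaabba => abba
  | bbb => ε
  | bbab => baa => bb
  | babbabbaa => aababbaa => abbaa => abbb => a

aa->b; aab->; bab->aa; bbb->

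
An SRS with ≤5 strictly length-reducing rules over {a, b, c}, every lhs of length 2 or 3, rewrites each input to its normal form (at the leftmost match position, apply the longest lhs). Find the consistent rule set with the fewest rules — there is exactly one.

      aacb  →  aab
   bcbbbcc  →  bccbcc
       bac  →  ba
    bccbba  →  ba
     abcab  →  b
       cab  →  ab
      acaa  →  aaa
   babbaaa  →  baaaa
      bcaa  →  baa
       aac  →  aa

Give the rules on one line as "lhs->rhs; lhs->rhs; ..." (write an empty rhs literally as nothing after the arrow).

  | aacb => aab
  | bcbbbcc => bccbcc
  | bac => ba
  | bccbba => bccca => bcca => bca => ba

aba->; ac->a; bb->c; ca->a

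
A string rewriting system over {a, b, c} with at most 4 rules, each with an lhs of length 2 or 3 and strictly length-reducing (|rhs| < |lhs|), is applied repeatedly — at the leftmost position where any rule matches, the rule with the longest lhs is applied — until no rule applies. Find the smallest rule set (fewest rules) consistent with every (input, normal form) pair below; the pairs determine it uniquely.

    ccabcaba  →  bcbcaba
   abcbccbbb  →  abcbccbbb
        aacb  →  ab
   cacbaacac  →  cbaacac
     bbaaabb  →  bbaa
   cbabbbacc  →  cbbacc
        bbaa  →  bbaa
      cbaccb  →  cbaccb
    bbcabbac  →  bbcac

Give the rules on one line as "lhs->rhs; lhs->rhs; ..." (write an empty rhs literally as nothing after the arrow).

  | ccabcaba => bcbcaba
  | abcbccbbb
  | aacb => ab
  | cacbaacac => cbaacac

abb->; acb->b; cca->bc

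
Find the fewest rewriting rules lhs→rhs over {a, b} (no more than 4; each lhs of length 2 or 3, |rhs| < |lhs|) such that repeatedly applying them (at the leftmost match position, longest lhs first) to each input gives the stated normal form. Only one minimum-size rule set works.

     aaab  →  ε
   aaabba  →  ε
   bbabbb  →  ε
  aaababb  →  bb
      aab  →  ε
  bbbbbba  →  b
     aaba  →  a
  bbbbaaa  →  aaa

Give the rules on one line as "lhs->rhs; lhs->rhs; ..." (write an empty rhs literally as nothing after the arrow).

aab->ba; ab->b; ba->; bbb->aa

  | aaab => aba => ba => ε
  | aaabba => ababa => baba => ba => ε
  | bbabbb => bbbb => aab => ba => ε
  | aaababb => abaabb => baabb => abb => bb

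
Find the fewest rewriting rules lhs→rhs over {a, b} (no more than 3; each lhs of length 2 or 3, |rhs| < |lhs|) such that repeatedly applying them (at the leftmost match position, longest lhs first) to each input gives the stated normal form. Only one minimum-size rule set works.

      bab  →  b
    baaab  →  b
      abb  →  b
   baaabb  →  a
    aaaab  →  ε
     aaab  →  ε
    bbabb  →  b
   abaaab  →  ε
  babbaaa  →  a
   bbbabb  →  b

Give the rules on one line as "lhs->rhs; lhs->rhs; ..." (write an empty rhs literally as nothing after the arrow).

aa->a; ab->; bb->a

  | bab => b
  | baaab => baab => bab => b
  | abb => b
  | baaabb => baabb => babb => bb => a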